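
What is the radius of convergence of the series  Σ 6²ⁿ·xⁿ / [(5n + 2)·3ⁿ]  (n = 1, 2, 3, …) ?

Ratio test: |a_{n+1}/a_n| = [(5n + 2)/(5(n+1) + 2)] · 36/3 → 12 as n → ∞.
Convergence for |x| · 12 < 1, i.e. |x| < 1/12. So R = 1/12.

R = 1/12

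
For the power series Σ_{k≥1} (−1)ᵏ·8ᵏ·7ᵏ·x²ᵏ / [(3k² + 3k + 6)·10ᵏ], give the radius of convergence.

R = √35/14

The ratio of consecutive coefficients is [(3k² + 3k + 6)/(3(k+1)² + 3(k+1) + 6)] · 8·7/10 → 28/5.
Writing y = x², the series in y has radius 5/28, so |x| < √(5/28) and R = √35/14.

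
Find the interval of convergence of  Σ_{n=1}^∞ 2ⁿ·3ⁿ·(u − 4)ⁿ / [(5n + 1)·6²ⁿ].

Ratio test: |a_{n+1}/a_n| = [(5n + 1)/(5(n+1) + 1)] · 2·3/36 → 1/6 as n → ∞.
Convergence for |u − 4| · 1/6 < 1, i.e. |u − 4| < 6. So R = 6.
When u = 10, the terms are asymptotic to a nonzero constant times 1/n, so the series diverges by limit comparison with Σ 1/n.
Check u = -2: convergence follows from the alternating series test (terms decrease monotonically to 0).

[-2, 10)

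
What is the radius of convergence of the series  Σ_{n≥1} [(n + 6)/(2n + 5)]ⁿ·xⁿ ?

Applying the root test, |a_n|^(1/n) = (n + 6)/(2n + 5) → 1/2.
The series converges when 1/2 · |x| < 1, giving R = 2.

R = 2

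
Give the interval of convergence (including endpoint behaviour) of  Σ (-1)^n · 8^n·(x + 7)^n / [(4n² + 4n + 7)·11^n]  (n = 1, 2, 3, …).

[-67/8, -45/8]

Ratio test: |a_{n+1}/a_n| = [(4n² + 4n + 7)/(4(n+1)² + 4(n+1) + 7)] · 8/11 → 8/11 as n → ∞.
Hence the series converges for |x + 7| < 1/(8/11) = 11/8, so the radius of convergence is 11/8.
Check x = -45/8: the series is dominated by a constant times Σ 1/n², which converges (p = 2 > 1).
Endpoint x = -67/8: absolute convergence follows by limit comparison with Σ 1/n².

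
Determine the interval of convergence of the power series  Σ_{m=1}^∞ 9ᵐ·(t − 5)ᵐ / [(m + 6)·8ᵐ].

Ratio test: |a_{m+1}/a_m| = [(m + 6)/((m+1) + 6)] · 9/8 → 9/8 as m → ∞.
The series converges when 9/8 · |t − 5| < 1, giving R = 8/9.
Endpoint t = 53/9: the terms are asymptotic to a nonzero constant times 1/m, so the series diverges by limit comparison with Σ 1/m.
Check t = 37/9: an alternating series whose terms decrease to 0 in absolute value, so it converges by the Leibniz criterion.

[37/9, 53/9)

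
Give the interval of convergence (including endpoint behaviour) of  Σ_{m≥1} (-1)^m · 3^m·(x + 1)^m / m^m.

(−∞, ∞)

Root test: |a_m|^(1/m) = 3/m → 0.
The limit is 0 for every x, so R = ∞.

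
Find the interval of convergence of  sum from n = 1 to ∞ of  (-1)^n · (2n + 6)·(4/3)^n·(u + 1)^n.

(-7/4, -1/4)

By the ratio test, |a_{n+1}/a_n| = [(2(n+1) + 6)/(2n + 6)] · 4/3 → 4/3.
Convergence for |u + 1| · 4/3 < 1, i.e. |u + 1| < 3/4. So R = 3/4.
At u = -1/4: the n-th term does not approach 0; divergence by the term test.
When u = -7/4, the terms do not tend to 0, so the series diverges.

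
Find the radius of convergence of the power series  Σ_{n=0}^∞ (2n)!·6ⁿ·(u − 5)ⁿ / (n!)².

R = 1/24

The ratio of consecutive coefficients is (2n+1)·(2n+2)/(n+1)² · 6 → 24.
Thus R = 1/(24) = 1/24.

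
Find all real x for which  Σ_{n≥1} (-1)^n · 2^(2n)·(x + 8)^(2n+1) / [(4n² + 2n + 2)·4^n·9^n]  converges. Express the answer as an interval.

[-11, -5]

By the ratio test, |a_{n+1}/a_n| = [(4n² + 2n + 2)/(4(n+1)² + 2(n+1) + 2)] · 4/(4·9) → 1/9.
Writing y = (x + 8)², the series in y has radius 9, so |x + 8| < √(9) = 3 and R = 3.
At x = -5: the terms are on the order of 1/n², so the series converges absolutely by comparison with the p-series (p = 2 > 1).
Endpoint x = -11: the terms are on the order of 1/n², so the series converges absolutely by comparison with the p-series (p = 2 > 1).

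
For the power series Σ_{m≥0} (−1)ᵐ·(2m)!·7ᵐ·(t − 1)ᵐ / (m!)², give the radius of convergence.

R = 1/28

The ratio of consecutive coefficients is (2m+1)·(2m+2)/(m+1)² · 7 → 28.
The series converges when 28 · |t − 1| < 1, giving R = 1/28.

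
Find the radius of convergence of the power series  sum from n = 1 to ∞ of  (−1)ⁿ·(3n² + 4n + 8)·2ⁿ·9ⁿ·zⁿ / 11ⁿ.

R = 11/18

Ratio test: |a_{n+1}/a_n| = [(3(n+1)² + 4(n+1) + 8)/(3n² + 4n + 8)] · 2·9/11 → 18/11 as n → ∞.
The series converges when 18/11 · |z| < 1, giving R = 11/18.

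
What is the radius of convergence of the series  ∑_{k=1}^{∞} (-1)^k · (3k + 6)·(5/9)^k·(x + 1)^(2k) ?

R = 3√5/5

The ratio of consecutive coefficients is [(3(k+1) + 6)/(3k + 6)] · 5/9 → 5/9.
Writing y = (x + 1)², the series in y has radius 9/5, so |x + 1| < √(9/5) and R = 3√5/5.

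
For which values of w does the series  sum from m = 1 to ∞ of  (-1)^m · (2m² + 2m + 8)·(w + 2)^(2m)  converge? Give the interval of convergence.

By the ratio test, |a_{m+1}/a_m| = (2(m+1)² + 2(m+1) + 8)/(2m² + 2m + 8) → 1.
Writing y = (w + 2)², the series in y has radius 1, so |w + 2| < √(1) = 1 and R = 1.
Check w = -1: the m-th term does not approach 0; divergence by the term test.
When w = -3, the terms do not tend to 0, so the series diverges.

(-3, -1)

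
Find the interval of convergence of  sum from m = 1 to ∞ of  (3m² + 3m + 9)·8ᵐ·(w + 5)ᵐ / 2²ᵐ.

(-11/2, -9/2)

Ratio test: |a_{m+1}/a_m| = [(3(m+1)² + 3(m+1) + 9)/(3m² + 3m + 9)] · 8/4 → 2 as m → ∞.
Thus R = 1/(2) = 1/2.
When w = -9/2, the m-th term does not approach 0; divergence by the term test.
At w = -11/2: the terms have absolute value of order m², which does not tend to 0, so the series diverges by the divergence test.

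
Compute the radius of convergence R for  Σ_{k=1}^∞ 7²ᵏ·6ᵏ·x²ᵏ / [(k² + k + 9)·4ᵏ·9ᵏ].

R = √6/7

Apply the ratio test: |a_{k+1}| / |a_k| = [(k² + k + 9)/((k+1)² + (k+1) + 9)] · 49·6/(4·9), which tends to 49/6 as k → ∞.
Since the exponent of x increases by 2 each term, convergence requires |x|² < 6/49, hence R = √6/7.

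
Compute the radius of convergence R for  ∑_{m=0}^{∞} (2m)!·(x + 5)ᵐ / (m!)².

R = 1/4

The ratio of consecutive coefficients is (2m+1)·(2m+2)/(m+1)² → 4.
Convergence for |x + 5| · 4 < 1, i.e. |x + 5| < 1/4. So R = 1/4.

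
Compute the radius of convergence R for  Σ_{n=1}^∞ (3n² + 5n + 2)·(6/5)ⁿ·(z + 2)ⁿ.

R = 5/6

Ratio test: |a_{n+1}/a_n| = [(3(n+1)² + 5(n+1) + 2)/(3n² + 5n + 2)] · 6/5 → 6/5 as n → ∞.
Convergence for |z + 2| · 6/5 < 1, i.e. |z + 2| < 5/6. So R = 5/6.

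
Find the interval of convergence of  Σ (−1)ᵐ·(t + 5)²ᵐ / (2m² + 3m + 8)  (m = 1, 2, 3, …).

[-6, -4]

Ratio test: |a_{m+1}/a_m| = (2m² + 3m + 8)/(2(m+1)² + 3(m+1) + 8) → 1 as m → ∞.
Since the exponent of (t + 5) increases by 2 each term, convergence requires |t + 5|² < 1, hence R = 1.
At t = -4: absolute convergence follows by limit comparison with Σ 1/m².
Check t = -6: the terms are on the order of 1/m², so the series converges absolutely by comparison with the p-series (p = 2 > 1).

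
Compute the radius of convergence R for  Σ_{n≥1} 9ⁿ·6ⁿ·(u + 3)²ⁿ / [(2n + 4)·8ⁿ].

By the ratio test, |a_{n+1}/a_n| = [(2n + 4)/(2(n+1) + 4)] · 9·6/8 → 27/4.
Successive powers of (u + 3) differ by 2, so the series converges when |u + 3|² · 27/4 < 1, i.e. |u + 3| < √(4/27). So R = 2√3/9.

R = 2√3/9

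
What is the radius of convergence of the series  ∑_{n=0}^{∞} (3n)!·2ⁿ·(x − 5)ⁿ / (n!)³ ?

R = 1/54

The ratio of consecutive coefficients is (3n+1)·(3n+2)·(3n+3)/(n+1)³ · 2 → 54.
Convergence for |x − 5| · 54 < 1, i.e. |x − 5| < 1/54. So R = 1/54.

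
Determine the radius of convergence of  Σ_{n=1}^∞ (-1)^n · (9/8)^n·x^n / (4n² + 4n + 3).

R = 8/9

By the ratio test, |a_{n+1}/a_n| = [(4n² + 4n + 3)/(4(n+1)² + 4(n+1) + 3)] · 9/8 → 9/8.
Thus R = 1/(9/8) = 8/9.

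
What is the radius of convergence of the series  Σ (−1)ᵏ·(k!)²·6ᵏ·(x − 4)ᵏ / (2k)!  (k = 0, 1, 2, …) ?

R = 2/3

By the ratio test, |a_{k+1}/a_k| = (k+1)²/[(2k+1)·(2k+2)] · 6 → 3/2.
The series converges when 3/2 · |x − 4| < 1, giving R = 2/3.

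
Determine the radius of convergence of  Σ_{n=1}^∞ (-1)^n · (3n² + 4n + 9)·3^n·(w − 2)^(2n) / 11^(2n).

By the ratio test, |a_{n+1}/a_n| = [(3(n+1)² + 4(n+1) + 9)/(3n² + 4n + 9)] · 3/121 → 3/121.
Successive powers of (w − 2) differ by 2, so the series converges when |w − 2|² · 3/121 < 1, i.e. |w − 2| < √(121/3). So R = 11√3/3.

R = 11√3/3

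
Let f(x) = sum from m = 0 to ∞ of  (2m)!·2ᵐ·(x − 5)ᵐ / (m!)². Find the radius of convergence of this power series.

The ratio of consecutive coefficients is (2m+1)·(2m+2)/(m+1)² · 2 → 8.
Thus R = 1/(8) = 1/8.

R = 1/8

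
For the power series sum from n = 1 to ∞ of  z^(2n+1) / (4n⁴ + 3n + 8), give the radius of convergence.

The ratio of consecutive coefficients is (4n⁴ + 3n + 8)/(4(n+1)⁴ + 3(n+1) + 8) → 1.
Since the exponent of z increases by 2 each term, convergence requires |z|² < 1, hence R = 1.

R = 1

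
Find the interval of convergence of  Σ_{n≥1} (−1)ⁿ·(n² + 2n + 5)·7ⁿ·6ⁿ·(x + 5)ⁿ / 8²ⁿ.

(-137/21, -73/21)

The ratio of consecutive coefficients is [((n+1)² + 2(n+1) + 5)/(n² + 2n + 5)] · 7·6/64 → 21/32.
Hence the series converges for |x + 5| < 1/(21/32) = 32/21, so the radius of convergence is 32/21.
Check x = -73/21: the n-th term does not approach 0; divergence by the term test.
Endpoint x = -137/21: the n-th term does not approach 0; divergence by the term test.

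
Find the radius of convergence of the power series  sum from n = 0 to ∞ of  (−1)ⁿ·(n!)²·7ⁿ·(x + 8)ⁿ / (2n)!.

R = 4/7

Ratio test: |a_{n+1}/a_n| = (n+1)²/[(2n+1)·(2n+2)] · 7 → 7/4 as n → ∞.
Thus R = 1/(7/4) = 4/7.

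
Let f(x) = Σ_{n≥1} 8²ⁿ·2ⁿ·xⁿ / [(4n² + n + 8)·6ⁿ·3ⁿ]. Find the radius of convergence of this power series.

R = 9/64

Apply the ratio test: |a_{n+1}| / |a_n| = [(4n² + n + 8)/(4(n+1)² + (n+1) + 8)] · 64·2/(6·3), which tends to 64/9 as n → ∞.
The series converges when 64/9 · |x| < 1, giving R = 9/64.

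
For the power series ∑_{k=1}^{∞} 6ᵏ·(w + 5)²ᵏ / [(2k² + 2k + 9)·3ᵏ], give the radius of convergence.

The ratio of consecutive coefficients is [(2k² + 2k + 9)/(2(k+1)² + 2(k+1) + 9)] · 6/3 → 2.
Writing y = (w + 5)², the series in y has radius 1/2, so |w + 5| < √(1/2) and R = √2/2.

R = √2/2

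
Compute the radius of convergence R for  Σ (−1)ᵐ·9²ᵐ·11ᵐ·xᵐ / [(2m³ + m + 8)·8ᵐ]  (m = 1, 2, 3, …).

Apply the ratio test: |a_{m+1}| / |a_m| = [(2m³ + m + 8)/(2(m+1)³ + (m+1) + 8)] · 81·11/8, which tends to 891/8 as m → ∞.
Thus R = 1/(891/8) = 8/891.

R = 8/891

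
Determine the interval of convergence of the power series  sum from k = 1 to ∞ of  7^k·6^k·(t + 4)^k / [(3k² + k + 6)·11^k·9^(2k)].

[-353/14, 241/14]

By the ratio test, |a_{k+1}/a_k| = [(3k² + k + 6)/(3(k+1)² + (k+1) + 6)] · 7·6/(11·81) → 14/297.
Convergence for |t + 4| · 14/297 < 1, i.e. |t + 4| < 297/14. So R = 297/14.
When t = 241/14, the series is dominated by a constant times Σ 1/k², which converges (p = 2 > 1).
When t = -353/14, absolute convergence follows by limit comparison with Σ 1/k².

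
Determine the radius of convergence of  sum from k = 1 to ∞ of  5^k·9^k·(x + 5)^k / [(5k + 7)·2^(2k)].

Apply the ratio test: |a_{k+1}| / |a_k| = [(5k + 7)/(5(k+1) + 7)] · 5·9/4, which tends to 45/4 as k → ∞.
The series converges when 45/4 · |x + 5| < 1, giving R = 4/45.

R = 4/45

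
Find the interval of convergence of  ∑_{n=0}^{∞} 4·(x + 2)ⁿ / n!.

(−∞, ∞)

Ratio test: |a_{n+1}/a_n| = 4/4 · 1/(n+1) → 0 as n → ∞.
The limit is 0, so the series converges for all x; R = ∞.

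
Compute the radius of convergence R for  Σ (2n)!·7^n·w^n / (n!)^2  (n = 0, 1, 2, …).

By the ratio test, |a_{n+1}/a_n| = (2n+1)·(2n+2)/(n+1)² · 7 → 28.
Hence the series converges for |w| < 1/(28) = 1/28, so the radius of convergence is 1/28.

R = 1/28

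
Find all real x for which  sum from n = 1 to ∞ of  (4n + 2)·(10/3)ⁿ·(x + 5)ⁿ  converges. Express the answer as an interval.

The ratio of consecutive coefficients is [(4(n+1) + 2)/(4n + 2)] · 10/3 → 10/3.
The series converges when 10/3 · |x + 5| < 1, giving R = 3/10.
Endpoint x = -47/10: the terms do not tend to 0, so the series diverges.
Endpoint x = -53/10: the terms have absolute value of order n, which does not tend to 0, so the series diverges by the divergence test.

(-53/10, -47/10)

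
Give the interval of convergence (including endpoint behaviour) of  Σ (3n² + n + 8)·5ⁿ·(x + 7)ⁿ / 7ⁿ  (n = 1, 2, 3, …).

Ratio test: |a_{n+1}/a_n| = [(3(n+1)² + (n+1) + 8)/(3n² + n + 8)] · 5/7 → 5/7 as n → ∞.
Convergence for |x + 7| · 5/7 < 1, i.e. |x + 7| < 7/5. So R = 7/5.
At x = -28/5: the n-th term does not approach 0; divergence by the term test.
Endpoint x = -42/5: the n-th term does not approach 0; divergence by the term test.

(-42/5, -28/5)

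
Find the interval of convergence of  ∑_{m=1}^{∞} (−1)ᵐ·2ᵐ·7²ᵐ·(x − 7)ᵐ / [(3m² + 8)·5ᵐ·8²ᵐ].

[183/49, 503/49]

Apply the ratio test: |a_{m+1}| / |a_m| = [(3m² + 8)/(3(m+1)² + 8)] · 2·49/(5·64), which tends to 49/160 as m → ∞.
Hence the series converges for |x − 7| < 1/(49/160) = 160/49, so the radius of convergence is 160/49.
At x = 503/49: the terms are on the order of 1/m², so the series converges absolutely by comparison with the p-series (p = 2 > 1).
Check x = 183/49: absolute convergence follows by limit comparison with Σ 1/m².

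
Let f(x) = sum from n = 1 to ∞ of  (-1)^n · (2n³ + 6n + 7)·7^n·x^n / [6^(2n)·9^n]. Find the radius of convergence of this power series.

The ratio of consecutive coefficients is [(2(n+1)³ + 6(n+1) + 7)/(2n³ + 6n + 7)] · 7/(36·9) → 7/324.
Convergence for |x| · 7/324 < 1, i.e. |x| < 324/7. So R = 324/7.

R = 324/7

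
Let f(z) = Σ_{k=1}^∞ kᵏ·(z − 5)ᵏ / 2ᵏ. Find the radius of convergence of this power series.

Applying the root test, |a_k|^(1/k) = k/2 → ∞.
Since the k-th root of |a_k| is unbounded, the series converges only at z = 5; R = 0.

R = 0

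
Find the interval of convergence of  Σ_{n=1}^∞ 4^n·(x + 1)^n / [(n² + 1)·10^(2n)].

[-26, 24]

Ratio test: |a_{n+1}/a_n| = [(n² + 1)/((n+1)² + 1)] · 4/100 → 1/25 as n → ∞.
The series converges when 1/25 · |x + 1| < 1, giving R = 25.
When x = 24, the terms are on the order of 1/n², so the series converges absolutely by comparison with the p-series (p = 2 > 1).
When x = -26, the series is dominated by a constant times Σ 1/n², which converges (p = 2 > 1).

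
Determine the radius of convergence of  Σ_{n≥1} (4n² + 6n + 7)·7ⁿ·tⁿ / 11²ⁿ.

R = 121/7

The ratio of consecutive coefficients is [(4(n+1)² + 6(n+1) + 7)/(4n² + 6n + 7)] · 7/121 → 7/121.
Thus R = 1/(7/121) = 121/7.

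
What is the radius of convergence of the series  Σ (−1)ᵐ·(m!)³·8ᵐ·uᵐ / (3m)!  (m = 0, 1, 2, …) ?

R = 27/8

The ratio of consecutive coefficients is (m+1)³/[(3m+1)·(3m+2)·(3m+3)] · 8 → 8/27.
Thus R = 1/(8/27) = 27/8.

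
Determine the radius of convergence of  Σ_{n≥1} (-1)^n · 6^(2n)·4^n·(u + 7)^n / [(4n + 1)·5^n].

By the ratio test, |a_{n+1}/a_n| = [(4n + 1)/(4(n+1) + 1)] · 36·4/5 → 144/5.
Convergence for |u + 7| · 144/5 < 1, i.e. |u + 7| < 5/144. So R = 5/144.

R = 5/144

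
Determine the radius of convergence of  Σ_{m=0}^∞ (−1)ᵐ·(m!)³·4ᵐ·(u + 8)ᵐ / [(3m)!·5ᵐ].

R = 135/4

Ratio test: |a_{m+1}/a_m| = (m+1)³/[(3m+1)·(3m+2)·(3m+3)] · 4/5 → 4/135 as m → ∞.
Convergence for |u + 8| · 4/135 < 1, i.e. |u + 8| < 135/4. So R = 135/4.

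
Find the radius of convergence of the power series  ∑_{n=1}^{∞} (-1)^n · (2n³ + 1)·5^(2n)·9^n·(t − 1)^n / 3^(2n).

R = 1/25

Apply the ratio test: |a_{n+1}| / |a_n| = [(2(n+1)³ + 1)/(2n³ + 1)] · 25·9/9, which tends to 25 as n → ∞.
Thus R = 1/(25) = 1/25.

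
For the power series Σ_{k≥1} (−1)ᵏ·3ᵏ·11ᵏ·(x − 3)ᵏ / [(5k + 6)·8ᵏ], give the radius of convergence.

The ratio of consecutive coefficients is [(5k + 6)/(5(k+1) + 6)] · 3·11/8 → 33/8.
Hence the series converges for |x − 3| < 1/(33/8) = 8/33, so the radius of convergence is 8/33.

R = 8/33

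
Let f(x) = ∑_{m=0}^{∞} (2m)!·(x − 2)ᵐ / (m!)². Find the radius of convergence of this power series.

The ratio of consecutive coefficients is (2m+1)·(2m+2)/(m+1)² → 4.
Hence the series converges for |x − 2| < 1/(4) = 1/4, so the radius of convergence is 1/4.

R = 1/4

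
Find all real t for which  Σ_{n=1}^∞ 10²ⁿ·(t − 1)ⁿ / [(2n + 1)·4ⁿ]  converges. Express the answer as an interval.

[24/25, 26/25)

The ratio of consecutive coefficients is [(2n + 1)/(2(n+1) + 1)] · 100/4 → 25.
Convergence for |t − 1| · 25 < 1, i.e. |t − 1| < 1/25. So R = 1/25.
When t = 26/25, the terms behave like c/n; limit comparison with the harmonic series gives divergence.
Endpoint t = 24/25: the terms alternate in sign and decrease monotonically to 0 in absolute value (size ~ c/n), so the alternating series test gives convergence.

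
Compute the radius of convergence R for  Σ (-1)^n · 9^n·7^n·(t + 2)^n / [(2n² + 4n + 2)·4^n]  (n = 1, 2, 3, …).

By the ratio test, |a_{n+1}/a_n| = [(2n² + 4n + 2)/(2(n+1)² + 4(n+1) + 2)] · 9·7/4 → 63/4.
Hence the series converges for |t + 2| < 1/(63/4) = 4/63, so the radius of convergence is 4/63.

R = 4/63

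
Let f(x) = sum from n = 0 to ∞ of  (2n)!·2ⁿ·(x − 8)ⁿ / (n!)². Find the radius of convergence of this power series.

Apply the ratio test: |a_{n+1}| / |a_n| = (2n+1)·(2n+2)/(n+1)² · 2, which tends to 8 as n → ∞.
The series converges when 8 · |x − 8| < 1, giving R = 1/8.

R = 1/8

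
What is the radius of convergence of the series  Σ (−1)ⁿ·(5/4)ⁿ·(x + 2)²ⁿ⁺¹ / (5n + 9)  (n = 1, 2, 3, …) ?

R = 2√5/5

The ratio of consecutive coefficients is [(5n + 9)/(5(n+1) + 9)] · 5/4 → 5/4.
Writing y = (x + 2)², the series in y has radius 4/5, so |x + 2| < √(4/5) and R = 2√5/5.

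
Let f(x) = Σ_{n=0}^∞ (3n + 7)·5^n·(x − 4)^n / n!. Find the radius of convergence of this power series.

R = ∞

Ratio test: |a_{n+1}/a_n| = (3(n+1) + 7)/(3n + 7) · 5 · 1/(n+1) → 0 as n → ∞.
The limit is 0, so the series converges for all x; R = ∞.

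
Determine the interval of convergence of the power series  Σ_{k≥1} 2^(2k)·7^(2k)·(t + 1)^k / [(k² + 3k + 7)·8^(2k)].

Apply the ratio test: |a_{k+1}| / |a_k| = [(k² + 3k + 7)/((k+1)² + 3(k+1) + 7)] · 4·49/64, which tends to 49/16 as k → ∞.
Hence the series converges for |t + 1| < 1/(49/16) = 16/49, so the radius of convergence is 16/49.
Check t = -33/49: the terms are on the order of 1/k², so the series converges absolutely by comparison with the p-series (p = 2 > 1).
At t = -65/49: absolute convergence follows by limit comparison with Σ 1/k².

[-65/49, -33/49]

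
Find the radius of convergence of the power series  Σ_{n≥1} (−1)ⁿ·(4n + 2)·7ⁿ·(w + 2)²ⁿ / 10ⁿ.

The ratio of consecutive coefficients is [(4(n+1) + 2)/(4n + 2)] · 7/10 → 7/10.
Since the exponent of (w + 2) increases by 2 each term, convergence requires |w + 2|² < 10/7, hence R = √70/7.

R = √70/7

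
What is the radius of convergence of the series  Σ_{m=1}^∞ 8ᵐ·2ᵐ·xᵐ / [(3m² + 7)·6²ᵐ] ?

By the ratio test, |a_{m+1}/a_m| = [(3m² + 7)/(3(m+1)² + 7)] · 8·2/36 → 4/9.
Convergence for |x| · 4/9 < 1, i.e. |x| < 9/4. So R = 9/4.

R = 9/4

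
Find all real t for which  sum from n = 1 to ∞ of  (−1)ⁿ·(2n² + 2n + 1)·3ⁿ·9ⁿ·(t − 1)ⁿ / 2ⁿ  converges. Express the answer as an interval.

The ratio of consecutive coefficients is [(2(n+1)² + 2(n+1) + 1)/(2n² + 2n + 1)] · 3·9/2 → 27/2.
Convergence for |t − 1| · 27/2 < 1, i.e. |t − 1| < 2/27. So R = 2/27.
At t = 29/27: the terms do not tend to 0, so the series diverges.
Endpoint t = 25/27: the n-th term does not approach 0; divergence by the term test.

(25/27, 29/27)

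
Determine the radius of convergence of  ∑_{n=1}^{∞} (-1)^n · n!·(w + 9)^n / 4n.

The ratio of consecutive coefficients is (n+1) · 4n/4(n+1) → ∞.
Since the ratio → ∞, the series diverges for every w ≠ -9, and R = 0.

R = 0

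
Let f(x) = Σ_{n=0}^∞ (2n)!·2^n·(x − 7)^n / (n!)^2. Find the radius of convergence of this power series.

R = 1/8

The ratio of consecutive coefficients is (2n+1)·(2n+2)/(n+1)² · 2 → 8.
Hence the series converges for |x − 7| < 1/(8) = 1/8, so the radius of convergence is 1/8.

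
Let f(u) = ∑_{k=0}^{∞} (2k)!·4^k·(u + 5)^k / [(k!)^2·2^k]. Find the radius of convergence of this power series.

Ratio test: |a_{k+1}/a_k| = (2k+1)·(2k+2)/(k+1)² · 4/2 → 8 as k → ∞.
The series converges when 8 · |u + 5| < 1, giving R = 1/8.

R = 1/8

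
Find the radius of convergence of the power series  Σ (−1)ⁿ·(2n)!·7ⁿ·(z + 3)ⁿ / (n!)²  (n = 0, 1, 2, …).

Apply the ratio test: |a_{n+1}| / |a_n| = (2n+1)·(2n+2)/(n+1)² · 7, which tends to 28 as n → ∞.
Convergence for |z + 3| · 28 < 1, i.e. |z + 3| < 1/28. So R = 1/28.

R = 1/28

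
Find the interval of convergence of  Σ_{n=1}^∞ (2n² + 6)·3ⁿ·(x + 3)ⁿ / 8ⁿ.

(-17/3, -1/3)

Apply the ratio test: |a_{n+1}| / |a_n| = [(2(n+1)² + 6)/(2n² + 6)] · 3/8, which tends to 3/8 as n → ∞.
Thus R = 1/(3/8) = 8/3.
At x = -1/3: the n-th term does not approach 0; divergence by the term test.
Endpoint x = -17/3: the terms do not tend to 0, so the series diverges.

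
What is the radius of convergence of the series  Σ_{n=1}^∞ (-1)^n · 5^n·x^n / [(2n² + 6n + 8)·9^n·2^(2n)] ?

R = 36/5

Apply the ratio test: |a_{n+1}| / |a_n| = [(2n² + 6n + 8)/(2(n+1)² + 6(n+1) + 8)] · 5/(9·4), which tends to 5/36 as n → ∞.
Thus R = 1/(5/36) = 36/5.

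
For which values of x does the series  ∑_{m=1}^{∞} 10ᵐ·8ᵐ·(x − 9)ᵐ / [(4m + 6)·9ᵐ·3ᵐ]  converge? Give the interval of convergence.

[693/80, 747/80)

By the ratio test, |a_{m+1}/a_m| = [(4m + 6)/(4(m+1) + 6)] · 10·8/(9·3) → 80/27.
Hence the series converges for |x − 9| < 1/(80/27) = 27/80, so the radius of convergence is 27/80.
When x = 747/80, comparison with the harmonic series Σ 1/m shows the series diverges.
At x = 693/80: the terms alternate in sign and decrease monotonically to 0 in absolute value (size ~ c/m), so the alternating series test gives convergence.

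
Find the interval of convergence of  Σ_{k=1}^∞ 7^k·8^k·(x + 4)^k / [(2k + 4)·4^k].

Ratio test: |a_{k+1}/a_k| = [(2k + 4)/(2(k+1) + 4)] · 7·8/4 → 14 as k → ∞.
Thus R = 1/(14) = 1/14.
Endpoint x = -55/14: comparison with the harmonic series Σ 1/k shows the series diverges.
Check x = -57/14: the terms alternate in sign and decrease monotonically to 0 in absolute value (size ~ c/k), so the alternating series test gives convergence.

[-57/14, -55/14)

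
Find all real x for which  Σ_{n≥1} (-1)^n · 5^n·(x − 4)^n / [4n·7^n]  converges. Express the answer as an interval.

By the ratio test, |a_{n+1}/a_n| = [4n/4(n+1)] · 5/7 → 5/7.
Convergence for |x − 4| · 5/7 < 1, i.e. |x − 4| < 7/5. So R = 7/5.
At x = 27/5: an alternating series whose terms decrease to 0 in absolute value, so it converges by the Leibniz criterion.
At x = 13/5: comparison with the harmonic series Σ 1/n shows the series diverges.

(13/5, 27/5]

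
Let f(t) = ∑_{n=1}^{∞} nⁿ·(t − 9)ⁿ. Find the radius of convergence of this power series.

By the Cauchy root test, |a_n|^(1/n) = n → ∞.
The root grows without bound, so R = 0 (convergence only at t = 9).

R = 0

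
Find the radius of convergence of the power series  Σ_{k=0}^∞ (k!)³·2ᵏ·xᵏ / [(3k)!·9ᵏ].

Apply the ratio test: |a_{k+1}| / |a_k| = (k+1)³/[(3k+1)·(3k+2)·(3k+3)] · 2/9, which tends to 2/243 as k → ∞.
The series converges when 2/243 · |x| < 1, giving R = 243/2.

R = 243/2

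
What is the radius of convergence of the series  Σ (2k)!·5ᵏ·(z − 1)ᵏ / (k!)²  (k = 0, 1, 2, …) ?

By the ratio test, |a_{k+1}/a_k| = (2k+1)·(2k+2)/(k+1)² · 5 → 20.
Hence the series converges for |z − 1| < 1/(20) = 1/20, so the radius of convergence is 1/20.

R = 1/20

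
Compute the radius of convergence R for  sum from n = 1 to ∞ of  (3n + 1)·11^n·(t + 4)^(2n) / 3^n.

Apply the ratio test: |a_{n+1}| / |a_n| = [(3(n+1) + 1)/(3n + 1)] · 11/3, which tends to 11/3 as n → ∞.
Writing y = (t + 4)², the series in y has radius 3/11, so |t + 4| < √(3/11) and R = √33/11.

R = √33/11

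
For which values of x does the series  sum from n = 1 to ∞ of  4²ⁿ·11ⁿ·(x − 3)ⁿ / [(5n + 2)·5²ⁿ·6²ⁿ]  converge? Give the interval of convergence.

The ratio of consecutive coefficients is [(5n + 2)/(5(n+1) + 2)] · 16·11/(25·36) → 44/225.
Thus R = 1/(44/225) = 225/44.
At x = 357/44: comparison with the harmonic series Σ 1/n shows the series diverges.
At x = -93/44: an alternating series whose terms decrease to 0 in absolute value, so it converges by the Leibniz criterion.

[-93/44, 357/44)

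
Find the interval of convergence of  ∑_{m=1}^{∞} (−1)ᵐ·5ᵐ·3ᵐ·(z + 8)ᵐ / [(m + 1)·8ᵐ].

(-128/15, -112/15]

Ratio test: |a_{m+1}/a_m| = [(m + 1)/((m+1) + 1)] · 5·3/8 → 15/8 as m → ∞.
Hence the series converges for |z + 8| < 1/(15/8) = 8/15, so the radius of convergence is 8/15.
Endpoint z = -112/15: convergence follows from the alternating series test (terms decrease monotonically to 0).
At z = -128/15: the terms behave like c/m; limit comparison with the harmonic series gives divergence.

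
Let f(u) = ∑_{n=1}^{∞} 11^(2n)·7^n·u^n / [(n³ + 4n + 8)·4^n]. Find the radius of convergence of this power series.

R = 4/847

Apply the ratio test: |a_{n+1}| / |a_n| = [(n³ + 4n + 8)/((n+1)³ + 4(n+1) + 8)] · 121·7/4, which tends to 847/4 as n → ∞.
Convergence for |u| · 847/4 < 1, i.e. |u| < 4/847. So R = 4/847.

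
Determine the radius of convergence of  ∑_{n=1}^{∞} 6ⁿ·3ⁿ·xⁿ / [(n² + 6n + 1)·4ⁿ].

The ratio of consecutive coefficients is [(n² + 6n + 1)/((n+1)² + 6(n+1) + 1)] · 6·3/4 → 9/2.
Convergence for |x| · 9/2 < 1, i.e. |x| < 2/9. So R = 2/9.

R = 2/9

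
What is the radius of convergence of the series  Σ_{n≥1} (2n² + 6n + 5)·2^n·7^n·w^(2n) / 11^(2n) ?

Apply the ratio test: |a_{n+1}| / |a_n| = [(2(n+1)² + 6(n+1) + 5)/(2n² + 6n + 5)] · 2·7/121, which tends to 14/121 as n → ∞.
Successive powers of w differ by 2, so the series converges when |w|² · 14/121 < 1, i.e. |w| < √(121/14). So R = 11√14/14.

R = 11√14/14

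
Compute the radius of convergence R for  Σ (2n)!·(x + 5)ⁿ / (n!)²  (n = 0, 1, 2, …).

Apply the ratio test: |a_{n+1}| / |a_n| = (2n+1)·(2n+2)/(n+1)², which tends to 4 as n → ∞.
Hence the series converges for |x + 5| < 1/(4) = 1/4, so the radius of convergence is 1/4.

R = 1/4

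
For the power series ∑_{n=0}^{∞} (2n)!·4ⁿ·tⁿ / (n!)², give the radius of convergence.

R = 1/16

Apply the ratio test: |a_{n+1}| / |a_n| = (2n+1)·(2n+2)/(n+1)² · 4, which tends to 16 as n → ∞.
Hence the series converges for |t| < 1/(16) = 1/16, so the radius of convergence is 1/16.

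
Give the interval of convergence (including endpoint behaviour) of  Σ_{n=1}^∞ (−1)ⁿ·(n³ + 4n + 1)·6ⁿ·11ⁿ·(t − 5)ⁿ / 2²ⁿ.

(163/33, 167/33)

Apply the ratio test: |a_{n+1}| / |a_n| = [((n+1)³ + 4(n+1) + 1)/(n³ + 4n + 1)] · 6·11/4, which tends to 33/2 as n → ∞.
Thus R = 1/(33/2) = 2/33.
At t = 167/33: the terms have absolute value of order n³, which does not tend to 0, so the series diverges by the divergence test.
When t = 163/33, the terms have absolute value of order n³, which does not tend to 0, so the series diverges by the divergence test.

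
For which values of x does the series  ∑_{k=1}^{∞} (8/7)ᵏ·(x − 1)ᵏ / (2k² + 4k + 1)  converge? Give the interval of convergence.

[1/8, 15/8]

The ratio of consecutive coefficients is [(2k² + 4k + 1)/(2(k+1)² + 4(k+1) + 1)] · 8/7 → 8/7.
Thus R = 1/(8/7) = 7/8.
Check x = 15/8: the series is dominated by a constant times Σ 1/k², which converges (p = 2 > 1).
When x = 1/8, the series is dominated by a constant times Σ 1/k², which converges (p = 2 > 1).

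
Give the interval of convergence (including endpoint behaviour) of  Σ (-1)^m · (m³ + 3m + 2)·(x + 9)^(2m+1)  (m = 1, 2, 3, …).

Ratio test: |a_{m+1}/a_m| = ((m+1)³ + 3(m+1) + 2)/(m³ + 3m + 2) → 1 as m → ∞.
Since the exponent of (x + 9) increases by 2 each term, convergence requires |x + 9|² < 1, hence R = 1.
Check x = -8: the terms have absolute value of order m³, which does not tend to 0, so the series diverges by the divergence test.
At x = -10: the terms have absolute value of order m³, which does not tend to 0, so the series diverges by the divergence test.

(-10, -8)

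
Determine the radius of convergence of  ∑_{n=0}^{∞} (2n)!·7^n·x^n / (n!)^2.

R = 1/28

By the ratio test, |a_{n+1}/a_n| = (2n+1)·(2n+2)/(n+1)² · 7 → 28.
The series converges when 28 · |x| < 1, giving R = 1/28.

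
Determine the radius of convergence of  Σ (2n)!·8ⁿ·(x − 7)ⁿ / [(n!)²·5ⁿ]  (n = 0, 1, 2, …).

R = 5/32

Ratio test: |a_{n+1}/a_n| = (2n+1)·(2n+2)/(n+1)² · 8/5 → 32/5 as n → ∞.
Thus R = 1/(32/5) = 5/32.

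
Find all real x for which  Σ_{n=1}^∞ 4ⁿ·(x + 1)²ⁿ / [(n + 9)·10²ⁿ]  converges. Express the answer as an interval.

Apply the ratio test: |a_{n+1}| / |a_n| = [(n + 9)/((n+1) + 9)] · 4/100, which tends to 1/25 as n → ∞.
Successive powers of (x + 1) differ by 2, so the series converges when |x + 1|² · 1/25 < 1, i.e. |x + 1| < √(25) = 5. So R = 5.
At x = 4: comparison with the harmonic series Σ 1/n shows the series diverges.
At x = -6: the terms are asymptotic to a nonzero constant times 1/n, so the series diverges by limit comparison with Σ 1/n.

(-6, 4)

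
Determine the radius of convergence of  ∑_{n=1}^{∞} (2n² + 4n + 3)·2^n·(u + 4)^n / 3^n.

R = 3/2

Ratio test: |a_{n+1}/a_n| = [(2(n+1)² + 4(n+1) + 3)/(2n² + 4n + 3)] · 2/3 → 2/3 as n → ∞.
The series converges when 2/3 · |u + 4| < 1, giving R = 3/2.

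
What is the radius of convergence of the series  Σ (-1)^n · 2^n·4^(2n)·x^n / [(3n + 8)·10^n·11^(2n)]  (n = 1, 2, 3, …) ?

By the ratio test, |a_{n+1}/a_n| = [(3n + 8)/(3(n+1) + 8)] · 2·16/(10·121) → 16/605.
Convergence for |x| · 16/605 < 1, i.e. |x| < 605/16. So R = 605/16.

R = 605/16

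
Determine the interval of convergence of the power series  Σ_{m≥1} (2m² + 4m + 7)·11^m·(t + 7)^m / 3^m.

(-80/11, -74/11)

Apply the ratio test: |a_{m+1}| / |a_m| = [(2(m+1)² + 4(m+1) + 7)/(2m² + 4m + 7)] · 11/3, which tends to 11/3 as m → ∞.
Thus R = 1/(11/3) = 3/11.
When t = -74/11, the terms have absolute value of order m², which does not tend to 0, so the series diverges by the divergence test.
When t = -80/11, the m-th term does not approach 0; divergence by the term test.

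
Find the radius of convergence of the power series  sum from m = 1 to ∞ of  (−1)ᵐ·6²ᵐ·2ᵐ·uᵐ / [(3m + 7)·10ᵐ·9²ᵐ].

Apply the ratio test: |a_{m+1}| / |a_m| = [(3m + 7)/(3(m+1) + 7)] · 36·2/(10·81), which tends to 4/45 as m → ∞.
Hence the series converges for |u| < 1/(4/45) = 45/4, so the radius of convergence is 45/4.

R = 45/4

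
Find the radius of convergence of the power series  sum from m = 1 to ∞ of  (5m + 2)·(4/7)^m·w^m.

R = 7/4

Apply the ratio test: |a_{m+1}| / |a_m| = [(5(m+1) + 2)/(5m + 2)] · 4/7, which tends to 4/7 as m → ∞.
Thus R = 1/(4/7) = 7/4.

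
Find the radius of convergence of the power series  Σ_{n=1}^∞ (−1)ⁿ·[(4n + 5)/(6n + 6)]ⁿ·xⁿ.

R = 3/2

By the Cauchy root test, |a_n|^(1/n) = (4n + 5)/(6n + 6) → 2/3.
Hence the series converges for |x| < 1/(2/3) = 3/2, so the radius of convergence is 3/2.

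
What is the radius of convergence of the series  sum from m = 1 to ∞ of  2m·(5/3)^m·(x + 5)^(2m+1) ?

By the ratio test, |a_{m+1}/a_m| = [2(m+1)/2m] · 5/3 → 5/3.
Since the exponent of (x + 5) increases by 2 each term, convergence requires |x + 5|² < 3/5, hence R = √15/5.

R = √15/5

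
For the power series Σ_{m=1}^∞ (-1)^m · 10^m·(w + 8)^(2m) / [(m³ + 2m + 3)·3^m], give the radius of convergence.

R = √30/10

By the ratio test, |a_{m+1}/a_m| = [(m³ + 2m + 3)/((m+1)³ + 2(m+1) + 3)] · 10/3 → 10/3.
Writing y = (w + 8)², the series in y has radius 3/10, so |w + 8| < √(3/10) and R = √30/10.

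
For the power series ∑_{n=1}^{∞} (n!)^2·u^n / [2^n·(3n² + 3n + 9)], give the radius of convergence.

R = 0

Ratio test: |a_{n+1}/a_n| = (n+1)² · 1/2 · (3n² + 3n + 9)/(3(n+1)² + 3(n+1) + 9) → ∞ as n → ∞.
The ratio grows without bound, so the series diverges whenever u ≠ 0; it converges only at u = 0. R = 0.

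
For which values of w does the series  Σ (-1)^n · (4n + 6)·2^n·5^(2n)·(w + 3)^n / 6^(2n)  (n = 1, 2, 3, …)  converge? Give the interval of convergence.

(-93/25, -57/25)

The ratio of consecutive coefficients is [(4(n+1) + 6)/(4n + 6)] · 2·25/36 → 25/18.
Hence the series converges for |w + 3| < 1/(25/18) = 18/25, so the radius of convergence is 18/25.
Check w = -57/25: the n-th term does not approach 0; divergence by the term test.
At w = -93/25: the n-th term does not approach 0; divergence by the term test.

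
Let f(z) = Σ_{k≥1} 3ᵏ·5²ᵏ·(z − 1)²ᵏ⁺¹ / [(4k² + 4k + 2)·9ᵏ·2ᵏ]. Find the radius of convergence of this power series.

Apply the ratio test: |a_{k+1}| / |a_k| = [(4k² + 4k + 2)/(4(k+1)² + 4(k+1) + 2)] · 3·25/(9·2), which tends to 25/6 as k → ∞.
Successive powers of (z − 1) differ by 2, so the series converges when |z − 1|² · 25/6 < 1, i.e. |z − 1| < √(6/25). So R = √6/5.

R = √6/5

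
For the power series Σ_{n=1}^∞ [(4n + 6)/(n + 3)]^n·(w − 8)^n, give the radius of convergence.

R = 1/4

Root test: |a_n|^(1/n) = (4n + 6)/(n + 3) → 4.
Thus R = 1/(4) = 1/4.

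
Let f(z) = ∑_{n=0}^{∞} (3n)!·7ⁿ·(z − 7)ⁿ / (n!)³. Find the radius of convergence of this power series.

R = 1/189

Apply the ratio test: |a_{n+1}| / |a_n| = (3n+1)·(3n+2)·(3n+3)/(n+1)³ · 7, which tends to 189 as n → ∞.
Convergence for |z − 7| · 189 < 1, i.e. |z − 7| < 1/189. So R = 1/189.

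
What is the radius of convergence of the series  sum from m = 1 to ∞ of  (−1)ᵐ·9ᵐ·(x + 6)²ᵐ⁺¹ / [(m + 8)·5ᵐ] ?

R = √5/3

By the ratio test, |a_{m+1}/a_m| = [(m + 8)/((m+1) + 8)] · 9/5 → 9/5.
Writing y = (x + 6)², the series in y has radius 5/9, so |x + 6| < √(5/9) and R = √5/3.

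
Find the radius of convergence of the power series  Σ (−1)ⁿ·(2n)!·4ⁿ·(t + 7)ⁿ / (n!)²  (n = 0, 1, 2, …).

Ratio test: |a_{n+1}/a_n| = (2n+1)·(2n+2)/(n+1)² · 4 → 16 as n → ∞.
Hence the series converges for |t + 7| < 1/(16) = 1/16, so the radius of convergence is 1/16.

R = 1/16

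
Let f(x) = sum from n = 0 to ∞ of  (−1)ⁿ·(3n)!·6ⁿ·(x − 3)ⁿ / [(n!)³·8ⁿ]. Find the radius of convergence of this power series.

R = 4/81

The ratio of consecutive coefficients is (3n+1)·(3n+2)·(3n+3)/(n+1)³ · 6/8 → 81/4.
The series converges when 81/4 · |x − 3| < 1, giving R = 4/81.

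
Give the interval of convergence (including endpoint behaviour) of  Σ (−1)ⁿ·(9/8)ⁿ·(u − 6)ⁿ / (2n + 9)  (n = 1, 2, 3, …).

(46/9, 62/9]

Apply the ratio test: |a_{n+1}| / |a_n| = [(2n + 9)/(2(n+1) + 9)] · 9/8, which tends to 9/8 as n → ∞.
Convergence for |u − 6| · 9/8 < 1, i.e. |u − 6| < 8/9. So R = 8/9.
Endpoint u = 62/9: convergence follows from the alternating series test (terms decrease monotonically to 0).
When u = 46/9, the terms behave like c/n; limit comparison with the harmonic series gives divergence.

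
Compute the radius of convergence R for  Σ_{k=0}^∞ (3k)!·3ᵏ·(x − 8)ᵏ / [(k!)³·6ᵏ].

Apply the ratio test: |a_{k+1}| / |a_k| = (3k+1)·(3k+2)·(3k+3)/(k+1)³ · 3/6, which tends to 27/2 as k → ∞.
Hence the series converges for |x − 8| < 1/(27/2) = 2/27, so the radius of convergence is 2/27.

R = 2/27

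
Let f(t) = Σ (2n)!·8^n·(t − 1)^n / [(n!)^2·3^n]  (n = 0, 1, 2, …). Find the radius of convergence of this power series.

R = 3/32

The ratio of consecutive coefficients is (2n+1)·(2n+2)/(n+1)² · 8/3 → 32/3.
Convergence for |t − 1| · 32/3 < 1, i.e. |t − 1| < 3/32. So R = 3/32.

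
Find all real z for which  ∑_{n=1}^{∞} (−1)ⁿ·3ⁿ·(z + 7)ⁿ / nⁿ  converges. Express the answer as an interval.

Applying the root test, |a_n|^(1/n) = 3/n → 0.
The limit is 0 for every z, so R = ∞.

(−∞, ∞)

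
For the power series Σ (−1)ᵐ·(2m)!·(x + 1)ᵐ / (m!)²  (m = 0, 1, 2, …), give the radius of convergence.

Apply the ratio test: |a_{m+1}| / |a_m| = (2m+1)·(2m+2)/(m+1)², which tends to 4 as m → ∞.
Thus R = 1/(4) = 1/4.

R = 1/4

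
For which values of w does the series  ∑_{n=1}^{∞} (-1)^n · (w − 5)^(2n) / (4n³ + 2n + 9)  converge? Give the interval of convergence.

[4, 6]

Apply the ratio test: |a_{n+1}| / |a_n| = (4n³ + 2n + 9)/(4(n+1)³ + 2(n+1) + 9), which tends to 1 as n → ∞.
Successive powers of (w − 5) differ by 2, so the series converges when |w − 5|² · 1 < 1, i.e. |w − 5| < √(1) = 1. So R = 1.
When w = 6, the terms are on the order of 1/n³, so the series converges absolutely by comparison with the p-series (p = 3 > 1).
At w = 4: the series is dominated by a constant times Σ 1/n³, which converges (p = 3 > 1).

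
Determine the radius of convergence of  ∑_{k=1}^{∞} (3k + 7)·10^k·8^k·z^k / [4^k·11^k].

R = 11/20

Ratio test: |a_{k+1}/a_k| = [(3(k+1) + 7)/(3k + 7)] · 10·8/(4·11) → 20/11 as k → ∞.
Thus R = 1/(20/11) = 11/20.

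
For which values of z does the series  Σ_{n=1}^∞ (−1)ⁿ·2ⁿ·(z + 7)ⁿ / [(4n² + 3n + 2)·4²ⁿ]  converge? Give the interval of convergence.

The ratio of consecutive coefficients is [(4n² + 3n + 2)/(4(n+1)² + 3(n+1) + 2)] · 2/16 → 1/8.
Hence the series converges for |z + 7| < 1/(1/8) = 8, so the radius of convergence is 8.
At z = 1: absolute convergence follows by limit comparison with Σ 1/n².
Check z = -15: the series is dominated by a constant times Σ 1/n², which converges (p = 2 > 1).

[-15, 1]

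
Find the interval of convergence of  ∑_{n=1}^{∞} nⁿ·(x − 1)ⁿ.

{1}

Applying the root test, |a_n|^(1/n) = n → ∞.
Since the n-th root of |a_n| is unbounded, the series converges only at x = 1; R = 0.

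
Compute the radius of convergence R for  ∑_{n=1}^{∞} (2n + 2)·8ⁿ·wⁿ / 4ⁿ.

The ratio of consecutive coefficients is [(2(n+1) + 2)/(2n + 2)] · 8/4 → 2.
The series converges when 2 · |w| < 1, giving R = 1/2.

R = 1/2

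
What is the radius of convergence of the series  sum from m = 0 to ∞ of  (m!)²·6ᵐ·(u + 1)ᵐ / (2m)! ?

R = 2/3

By the ratio test, |a_{m+1}/a_m| = (m+1)²/[(2m+1)·(2m+2)] · 6 → 3/2.
Hence the series converges for |u + 1| < 1/(3/2) = 2/3, so the radius of convergence is 2/3.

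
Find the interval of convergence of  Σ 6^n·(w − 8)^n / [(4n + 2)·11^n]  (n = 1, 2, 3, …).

Ratio test: |a_{n+1}/a_n| = [(4n + 2)/(4(n+1) + 2)] · 6/11 → 6/11 as n → ∞.
Thus R = 1/(6/11) = 11/6.
At w = 59/6: the terms are asymptotic to a nonzero constant times 1/n, so the series diverges by limit comparison with Σ 1/n.
At w = 37/6: the terms alternate in sign and decrease monotonically to 0 in absolute value (size ~ c/n), so the alternating series test gives convergence.

[37/6, 59/6)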